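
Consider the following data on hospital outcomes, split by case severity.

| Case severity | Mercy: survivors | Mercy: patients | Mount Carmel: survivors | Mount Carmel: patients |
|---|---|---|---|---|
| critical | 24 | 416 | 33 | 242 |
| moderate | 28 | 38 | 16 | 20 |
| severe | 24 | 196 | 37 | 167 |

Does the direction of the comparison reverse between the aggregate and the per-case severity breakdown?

No

Critical: Mercy 24/416 = 5.8%, Mount Carmel 33/242 = 13.6% → Mount Carmel
Moderate: Mercy 28/38 = 73.7%, Mount Carmel 16/20 = 80.0% → Mount Carmel
Severe: Mercy 24/196 = 12.2%, Mount Carmel 37/167 = 22.2% → Mount Carmel
Overall: Mercy 76/650 = 11.7%, Mount Carmel 86/429 = 20.0% → Mount Carmel
Mount Carmel wins overall and in every case group — no reversal.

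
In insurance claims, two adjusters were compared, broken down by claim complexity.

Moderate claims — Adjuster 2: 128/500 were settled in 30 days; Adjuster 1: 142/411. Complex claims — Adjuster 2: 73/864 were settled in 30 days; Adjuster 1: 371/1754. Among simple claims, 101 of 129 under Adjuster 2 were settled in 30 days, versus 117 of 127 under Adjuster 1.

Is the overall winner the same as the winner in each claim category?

Yes

Moderate: Adjuster 2 128/500 = 25.6%, Adjuster 1 142/411 = 34.5% → Adjuster 1
Complex: Adjuster 2 73/864 = 8.4%, Adjuster 1 371/1754 = 21.2% → Adjuster 1
Simple: Adjuster 2 101/129 = 78.3%, Adjuster 1 117/127 = 92.1% → Adjuster 1
Overall: Adjuster 2 302/1493 = 20.2%, Adjuster 1 630/2292 = 27.5% → Adjuster 1
Adjuster 1 wins overall and in every claim group — no reversal.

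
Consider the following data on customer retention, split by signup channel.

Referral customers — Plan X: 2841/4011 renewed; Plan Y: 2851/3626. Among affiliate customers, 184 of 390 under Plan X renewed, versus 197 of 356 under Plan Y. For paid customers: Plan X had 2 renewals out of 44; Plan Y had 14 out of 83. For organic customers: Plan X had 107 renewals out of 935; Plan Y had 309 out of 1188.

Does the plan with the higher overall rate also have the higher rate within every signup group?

Yes

Referral: Plan X 2841/4011 = 70.8%, Plan Y 2851/3626 = 78.6% → Plan Y
Affiliate: Plan X 184/390 = 47.2%, Plan Y 197/356 = 55.3% → Plan Y
Paid: Plan X 2/44 = 4.5%, Plan Y 14/83 = 16.9% → Plan Y
Organic: Plan X 107/935 = 11.4%, Plan Y 309/1188 = 26.0% → Plan Y
Overall: Plan X 3134/5380 = 58.3%, Plan Y 3371/5253 = 64.2% → Plan Y
Plan Y wins overall and in every signup group — no reversal.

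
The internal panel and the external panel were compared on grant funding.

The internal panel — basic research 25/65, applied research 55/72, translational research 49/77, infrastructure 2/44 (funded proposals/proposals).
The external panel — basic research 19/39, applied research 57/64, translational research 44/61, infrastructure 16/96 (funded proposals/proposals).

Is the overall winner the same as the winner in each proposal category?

Yes

Basic research: the internal panel 25/65 = 38.5%, the external panel 19/39 = 48.7% → the external panel
Applied research: the internal panel 55/72 = 76.4%, the external panel 57/64 = 89.1% → the external panel
Translational research: the internal panel 49/77 = 63.6%, the external panel 44/61 = 72.1% → the external panel
Infrastructure: the internal panel 2/44 = 4.5%, the external panel 16/96 = 16.7% → the external panel
Overall: the internal panel 131/258 = 50.8%, the external panel 136/260 = 52.3% → the external panel
The external panel wins overall and in every proposal group — no reversal.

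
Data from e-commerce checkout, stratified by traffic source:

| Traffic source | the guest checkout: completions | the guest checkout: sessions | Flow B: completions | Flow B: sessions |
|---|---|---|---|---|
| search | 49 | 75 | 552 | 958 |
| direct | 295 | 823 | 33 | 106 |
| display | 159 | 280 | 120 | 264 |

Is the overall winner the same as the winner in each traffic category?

No

Search: the guest checkout 49/75 = 65.3%, Flow B 552/958 = 57.6% → the guest checkout
Direct: the guest checkout 295/823 = 35.8%, Flow B 33/106 = 31.1% → the guest checkout
Display: the guest checkout 159/280 = 56.8%, Flow B 120/264 = 45.5% → the guest checkout
Overall: the guest checkout 503/1178 = 42.7%, Flow B 705/1328 = 53.1% → Flow B
The guest checkout wins each traffic group but Flow B wins overall — the comparison reverses. The guest checkout's sessions skew toward direct, which has a lower base rate.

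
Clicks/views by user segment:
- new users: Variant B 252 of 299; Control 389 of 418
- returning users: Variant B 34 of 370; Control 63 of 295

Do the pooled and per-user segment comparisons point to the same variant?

Yes

New users: Variant B 252/299 = 84.3%, Control 389/418 = 93.1% → Control
Returning users: Variant B 34/370 = 9.2%, Control 63/295 = 21.4% → Control
Overall: Variant B 286/669 = 42.8%, Control 452/713 = 63.4% → Control
Control wins overall and in every user group — no reversal.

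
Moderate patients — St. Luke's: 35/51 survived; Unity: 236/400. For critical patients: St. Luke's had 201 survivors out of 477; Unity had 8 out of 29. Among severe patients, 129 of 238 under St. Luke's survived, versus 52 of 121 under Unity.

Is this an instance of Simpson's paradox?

Yes

Moderate: St. Luke's 35/51 = 68.6%, Unity 236/400 = 59.0% → St. Luke's
Critical: St. Luke's 201/477 = 42.1%, Unity 8/29 = 27.6% → St. Luke's
Severe: St. Luke's 129/238 = 54.2%, Unity 52/121 = 43.0% → St. Luke's
Overall: St. Luke's 365/766 = 47.7%, Unity 296/550 = 53.8% → Unity
St. Luke's wins each case group but Unity wins overall — the comparison reverses. St. Luke's's patients skew toward critical, which has a lower base rate.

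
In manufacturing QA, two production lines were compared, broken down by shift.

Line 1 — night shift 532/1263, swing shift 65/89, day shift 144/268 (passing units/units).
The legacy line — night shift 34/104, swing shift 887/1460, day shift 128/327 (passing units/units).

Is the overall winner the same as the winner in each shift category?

No

Night shift: Line 1 532/1263 = 42.1%, the legacy line 34/104 = 32.7% → Line 1
Swing shift: Line 1 65/89 = 73.0%, the legacy line 887/1460 = 60.8% → Line 1
Day shift: Line 1 144/268 = 53.7%, the legacy line 128/327 = 39.1% → Line 1
Overall: Line 1 741/1620 = 45.7%, the legacy line 1049/1891 = 55.5% → the legacy line
Line 1 wins each shift group but the legacy line wins overall — the comparison reverses. Line 1's units skew toward night shift, which has a lower base rate.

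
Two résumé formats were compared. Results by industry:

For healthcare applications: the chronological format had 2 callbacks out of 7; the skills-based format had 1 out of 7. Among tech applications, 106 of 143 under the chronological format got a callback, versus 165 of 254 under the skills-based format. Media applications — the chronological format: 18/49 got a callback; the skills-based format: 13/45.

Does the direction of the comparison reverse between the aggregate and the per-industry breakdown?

No

Healthcare: the chronological format 2/7 = 28.6%, the skills-based format 1/7 = 14.3% → the chronological format
Tech: the chronological format 106/143 = 74.1%, the skills-based format 165/254 = 65.0% → the chronological format
Media: the chronological format 18/49 = 36.7%, the skills-based format 13/45 = 28.9% → the chronological format
Overall: the chronological format 126/199 = 63.3%, the skills-based format 179/306 = 58.5% → the chronological format
The chronological format wins overall and in every industry group — no reversal.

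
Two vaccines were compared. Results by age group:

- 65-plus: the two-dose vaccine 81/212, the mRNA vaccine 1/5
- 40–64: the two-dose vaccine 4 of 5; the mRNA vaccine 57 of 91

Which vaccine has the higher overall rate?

65-plus: the two-dose vaccine 81/212 = 38.2%, the mRNA vaccine 1/5 = 20.0% → the two-dose vaccine
40–64: the two-dose vaccine 4/5 = 80.0%, the mRNA vaccine 57/91 = 62.6% → the two-dose vaccine
Overall: the two-dose vaccine 85/217 = 39.2%, the mRNA vaccine 58/96 = 60.4% → the mRNA vaccine
(The two-dose vaccine wins every age group but the mRNA vaccine wins overall — the two-dose vaccine's recipients skew toward the low-rate 65-plus group.)

the mRNA vaccine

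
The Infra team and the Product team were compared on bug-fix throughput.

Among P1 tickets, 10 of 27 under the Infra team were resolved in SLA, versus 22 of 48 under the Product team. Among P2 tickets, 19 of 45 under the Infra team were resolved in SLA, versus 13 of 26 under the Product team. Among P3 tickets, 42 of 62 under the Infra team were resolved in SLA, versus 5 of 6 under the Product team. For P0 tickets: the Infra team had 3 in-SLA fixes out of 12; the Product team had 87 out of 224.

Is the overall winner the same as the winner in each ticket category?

P1: the Infra team 10/27 = 37.0%, the Product team 22/48 = 45.8% → the Product team
P2: the Infra team 19/45 = 42.2%, the Product team 13/26 = 50.0% → the Product team
P3: the Infra team 42/62 = 67.7%, the Product team 5/6 = 83.3% → the Product team
P0: the Infra team 3/12 = 25.0%, the Product team 87/224 = 38.8% → the Product team
Overall: the Infra team 74/146 = 50.7%, the Product team 127/304 = 41.8% → the Infra team
The Product team wins each ticket group but the Infra team wins overall — the comparison reverses. The Product team's tickets skew toward P0, which has a lower base rate.

No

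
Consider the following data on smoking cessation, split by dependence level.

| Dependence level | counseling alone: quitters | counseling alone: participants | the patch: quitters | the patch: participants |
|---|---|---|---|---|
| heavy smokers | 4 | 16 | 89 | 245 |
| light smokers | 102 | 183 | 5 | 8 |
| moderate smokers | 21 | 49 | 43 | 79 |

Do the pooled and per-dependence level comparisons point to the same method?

No

Heavy smokers: counseling alone 4/16 = 25.0%, the patch 89/245 = 36.3% → the patch
Light smokers: counseling alone 102/183 = 55.7%, the patch 5/8 = 62.5% → the patch
Moderate smokers: counseling alone 21/49 = 42.9%, the patch 43/79 = 54.4% → the patch
Overall: counseling alone 127/248 = 51.2%, the patch 137/332 = 41.3% → counseling alone
The patch wins each dependence group but counseling alone wins overall — the comparison reverses. The patch's participants skew toward heavy smokers, which has a lower base rate.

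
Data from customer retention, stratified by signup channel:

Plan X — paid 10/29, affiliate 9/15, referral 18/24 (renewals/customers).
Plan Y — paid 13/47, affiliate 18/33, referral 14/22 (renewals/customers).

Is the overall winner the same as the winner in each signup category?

Paid: Plan X 10/29 = 34.5%, Plan Y 13/47 = 27.7% → Plan X
Affiliate: Plan X 9/15 = 60.0%, Plan Y 18/33 = 54.5% → Plan X
Referral: Plan X 18/24 = 75.0%, Plan Y 14/22 = 63.6% → Plan X
Overall: Plan X 37/68 = 54.4%, Plan Y 45/102 = 44.1% → Plan X
Plan X wins overall and in every signup group — no reversal.

Yes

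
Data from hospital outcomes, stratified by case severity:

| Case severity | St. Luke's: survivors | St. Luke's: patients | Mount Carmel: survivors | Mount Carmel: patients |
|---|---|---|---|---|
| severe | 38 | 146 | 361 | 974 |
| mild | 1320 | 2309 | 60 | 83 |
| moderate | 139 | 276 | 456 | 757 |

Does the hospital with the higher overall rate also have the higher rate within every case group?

No

Severe: St. Luke's 38/146 = 26.0%, Mount Carmel 361/974 = 37.1% → Mount Carmel
Mild: St. Luke's 1320/2309 = 57.2%, Mount Carmel 60/83 = 72.3% → Mount Carmel
Moderate: St. Luke's 139/276 = 50.4%, Mount Carmel 456/757 = 60.2% → Mount Carmel
Overall: St. Luke's 1497/2731 = 54.8%, Mount Carmel 877/1814 = 48.3% → St. Luke's
Mount Carmel wins each case group but St. Luke's wins overall — the comparison reverses. Mount Carmel's patients skew toward severe, which has a lower base rate.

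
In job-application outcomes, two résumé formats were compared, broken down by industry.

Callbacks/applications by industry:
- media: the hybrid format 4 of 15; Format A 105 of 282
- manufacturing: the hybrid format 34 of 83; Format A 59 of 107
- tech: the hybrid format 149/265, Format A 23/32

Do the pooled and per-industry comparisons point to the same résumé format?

No

Media: the hybrid format 4/15 = 26.7%, Format A 105/282 = 37.2% → Format A
Manufacturing: the hybrid format 34/83 = 41.0%, Format A 59/107 = 55.1% → Format A
Tech: the hybrid format 149/265 = 56.2%, Format A 23/32 = 71.9% → Format A
Overall: the hybrid format 187/363 = 51.5%, Format A 187/421 = 44.4% → the hybrid format
Format A wins each industry group but the hybrid format wins overall — the comparison reverses. Format A's applications skew toward media, which has a lower base rate.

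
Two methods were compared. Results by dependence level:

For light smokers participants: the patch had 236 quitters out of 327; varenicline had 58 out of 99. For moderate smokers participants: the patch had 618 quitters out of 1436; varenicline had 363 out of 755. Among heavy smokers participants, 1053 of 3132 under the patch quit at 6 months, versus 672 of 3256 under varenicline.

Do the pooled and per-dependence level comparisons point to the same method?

Light smokers: the patch 236/327 = 72.2%, varenicline 58/99 = 58.6% → the patch
Moderate smokers: the patch 618/1436 = 43.0%, varenicline 363/755 = 48.1% → varenicline
Heavy smokers: the patch 1053/3132 = 33.6%, varenicline 672/3256 = 20.6% → the patch
Overall: the patch 1907/4895 = 39.0%, varenicline 1093/4110 = 26.6% → the patch
Neither sweeps: the patch wins 2 of 3 groups, varenicline wins 1. The patch wins overall but not every group — no Simpson reversal.

No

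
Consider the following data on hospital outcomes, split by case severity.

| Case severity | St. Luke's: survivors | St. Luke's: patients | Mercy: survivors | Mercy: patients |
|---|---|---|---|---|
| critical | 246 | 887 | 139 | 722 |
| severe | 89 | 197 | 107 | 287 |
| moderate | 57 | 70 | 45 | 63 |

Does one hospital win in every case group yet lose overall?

Critical: St. Luke's 246/887 = 27.7%, Mercy 139/722 = 19.3% → St. Luke's
Severe: St. Luke's 89/197 = 45.2%, Mercy 107/287 = 37.3% → St. Luke's
Moderate: St. Luke's 57/70 = 81.4%, Mercy 45/63 = 71.4% → St. Luke's
Overall: St. Luke's 392/1154 = 34.0%, Mercy 291/1072 = 27.1% → St. Luke's
St. Luke's wins overall and in every case group — no reversal.

No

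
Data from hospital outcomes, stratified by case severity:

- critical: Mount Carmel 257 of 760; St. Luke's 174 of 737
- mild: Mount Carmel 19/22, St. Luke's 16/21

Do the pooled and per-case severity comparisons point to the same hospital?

Yes

Critical: Mount Carmel 257/760 = 33.8%, St. Luke's 174/737 = 23.6% → Mount Carmel
Mild: Mount Carmel 19/22 = 86.4%, St. Luke's 16/21 = 76.2% → Mount Carmel
Overall: Mount Carmel 276/782 = 35.3%, St. Luke's 190/758 = 25.1% → Mount Carmel
Mount Carmel wins overall and in every case group — no reversal.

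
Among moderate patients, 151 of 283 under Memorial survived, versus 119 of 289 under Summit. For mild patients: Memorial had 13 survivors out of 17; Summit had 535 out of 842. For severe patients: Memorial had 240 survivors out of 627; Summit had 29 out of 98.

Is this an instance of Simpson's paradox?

Yes

Moderate: Memorial 151/283 = 53.4%, Summit 119/289 = 41.2% → Memorial
Mild: Memorial 13/17 = 76.5%, Summit 535/842 = 63.5% → Memorial
Severe: Memorial 240/627 = 38.3%, Summit 29/98 = 29.6% → Memorial
Overall: Memorial 404/927 = 43.6%, Summit 683/1229 = 55.6% → Summit
Memorial wins each case group but Summit wins overall — the comparison reverses. Memorial's patients skew toward severe, which has a lower base rate.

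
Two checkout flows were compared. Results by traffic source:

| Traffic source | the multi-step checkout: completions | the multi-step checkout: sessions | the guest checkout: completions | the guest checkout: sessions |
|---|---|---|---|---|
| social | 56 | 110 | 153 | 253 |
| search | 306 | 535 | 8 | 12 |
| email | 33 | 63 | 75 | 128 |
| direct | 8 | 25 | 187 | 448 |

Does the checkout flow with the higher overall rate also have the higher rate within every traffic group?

No

Social: the multi-step checkout 56/110 = 50.9%, the guest checkout 153/253 = 60.5% → the guest checkout
Search: the multi-step checkout 306/535 = 57.2%, the guest checkout 8/12 = 66.7% → the guest checkout
Email: the multi-step checkout 33/63 = 52.4%, the guest checkout 75/128 = 58.6% → the guest checkout
Direct: the multi-step checkout 8/25 = 32.0%, the guest checkout 187/448 = 41.7% → the guest checkout
Overall: the multi-step checkout 403/733 = 55.0%, the guest checkout 423/841 = 50.3% → the multi-step checkout
The guest checkout wins each traffic group but the multi-step checkout wins overall — the comparison reverses. The guest checkout's sessions skew toward direct, which has a lower base rate.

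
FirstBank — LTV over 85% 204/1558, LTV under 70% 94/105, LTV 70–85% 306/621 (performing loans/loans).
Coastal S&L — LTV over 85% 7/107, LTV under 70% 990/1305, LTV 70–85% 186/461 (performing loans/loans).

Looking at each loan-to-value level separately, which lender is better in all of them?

FirstBank

LTV over 85%: FirstBank 204/1558 = 13.1%, Coastal S&L 7/107 = 6.5% → FirstBank
LTV under 70%: FirstBank 94/105 = 89.5%, Coastal S&L 990/1305 = 75.9% → FirstBank
LTV 70–85%: FirstBank 306/621 = 49.3%, Coastal S&L 186/461 = 40.3% → FirstBank
FirstBank has the higher rate in all 3 groups.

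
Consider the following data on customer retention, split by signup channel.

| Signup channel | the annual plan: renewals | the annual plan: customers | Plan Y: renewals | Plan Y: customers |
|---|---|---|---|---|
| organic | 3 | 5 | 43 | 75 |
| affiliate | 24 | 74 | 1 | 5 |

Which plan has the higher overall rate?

Organic: the annual plan 3/5 = 60.0%, Plan Y 43/75 = 57.3% → the annual plan
Affiliate: the annual plan 24/74 = 32.4%, Plan Y 1/5 = 20.0% → the annual plan
Overall: the annual plan 27/79 = 34.2%, Plan Y 44/80 = 55.0% → Plan Y
(The annual plan wins every signup group but Plan Y wins overall — the annual plan's customers skew toward the low-rate affiliate group.)

Plan Y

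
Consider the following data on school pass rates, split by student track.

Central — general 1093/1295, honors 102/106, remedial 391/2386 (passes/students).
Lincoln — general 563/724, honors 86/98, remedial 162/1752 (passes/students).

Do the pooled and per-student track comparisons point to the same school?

General: Central 1093/1295 = 84.4%, Lincoln 563/724 = 77.8% → Central
Honors: Central 102/106 = 96.2%, Lincoln 86/98 = 87.8% → Central
Remedial: Central 391/2386 = 16.4%, Lincoln 162/1752 = 9.2% → Central
Overall: Central 1586/3787 = 41.9%, Lincoln 811/2574 = 31.5% → Central
Central wins overall and in every student group — no reversal.

Yes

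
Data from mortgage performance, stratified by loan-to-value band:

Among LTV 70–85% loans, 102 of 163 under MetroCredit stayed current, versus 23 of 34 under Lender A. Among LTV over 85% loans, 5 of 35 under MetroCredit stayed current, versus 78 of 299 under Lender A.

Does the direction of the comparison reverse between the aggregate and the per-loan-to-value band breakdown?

LTV 70–85%: MetroCredit 102/163 = 62.6%, Lender A 23/34 = 67.6% → Lender A
LTV over 85%: MetroCredit 5/35 = 14.3%, Lender A 78/299 = 26.1% → Lender A
Overall: MetroCredit 107/198 = 54.0%, Lender A 101/333 = 30.3% → MetroCredit
Lender A wins each loan-to-value group but MetroCredit wins overall — the comparison reverses. Lender A's loans skew toward LTV over 85%, which has a lower base rate.

Yes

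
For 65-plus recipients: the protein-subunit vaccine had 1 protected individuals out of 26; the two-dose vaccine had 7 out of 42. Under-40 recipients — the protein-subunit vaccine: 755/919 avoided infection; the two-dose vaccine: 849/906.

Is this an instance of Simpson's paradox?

No

65-plus: the protein-subunit vaccine 1/26 = 3.8%, the two-dose vaccine 7/42 = 16.7% → the two-dose vaccine
Under-40: the protein-subunit vaccine 755/919 = 82.2%, the two-dose vaccine 849/906 = 93.7% → the two-dose vaccine
Overall: the protein-subunit vaccine 756/945 = 80.0%, the two-dose vaccine 856/948 = 90.3% → the two-dose vaccine
The two-dose vaccine wins overall and in every age group — no reversal.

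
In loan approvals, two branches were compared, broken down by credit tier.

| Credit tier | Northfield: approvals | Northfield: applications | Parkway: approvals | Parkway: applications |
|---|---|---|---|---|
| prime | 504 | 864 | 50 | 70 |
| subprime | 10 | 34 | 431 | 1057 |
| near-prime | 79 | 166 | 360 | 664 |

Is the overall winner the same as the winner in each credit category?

Prime: Northfield 504/864 = 58.3%, Parkway 50/70 = 71.4% → Parkway
Subprime: Northfield 10/34 = 29.4%, Parkway 431/1057 = 40.8% → Parkway
Near-prime: Northfield 79/166 = 47.6%, Parkway 360/664 = 54.2% → Parkway
Overall: Northfield 593/1064 = 55.7%, Parkway 841/1791 = 47.0% → Northfield
Parkway wins each credit group but Northfield wins overall — the comparison reverses. Parkway's applications skew toward subprime, which has a lower base rate.

No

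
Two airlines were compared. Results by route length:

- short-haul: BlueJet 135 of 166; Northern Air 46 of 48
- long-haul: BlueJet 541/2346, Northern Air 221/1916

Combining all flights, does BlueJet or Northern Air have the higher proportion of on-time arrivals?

Short-haul: BlueJet 135/166 = 81.3%, Northern Air 46/48 = 95.8% → Northern Air
Long-haul: BlueJet 541/2346 = 23.1%, Northern Air 221/1916 = 11.5% → BlueJet
Overall: BlueJet 676/2512 = 26.9%, Northern Air 267/1964 = 13.6% → BlueJet
(Neither sweeps every route group, but BlueJet has the higher pooled rate.)

BlueJet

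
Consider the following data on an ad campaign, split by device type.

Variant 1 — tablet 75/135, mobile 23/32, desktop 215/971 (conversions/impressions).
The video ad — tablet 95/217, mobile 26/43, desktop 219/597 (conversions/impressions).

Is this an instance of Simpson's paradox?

No

Tablet: Variant 1 75/135 = 55.6%, the video ad 95/217 = 43.8% → Variant 1
Mobile: Variant 1 23/32 = 71.9%, the video ad 26/43 = 60.5% → Variant 1
Desktop: Variant 1 215/971 = 22.1%, the video ad 219/597 = 36.7% → the video ad
Overall: Variant 1 313/1138 = 27.5%, the video ad 340/857 = 39.7% → the video ad
Neither sweeps: Variant 1 wins 2 of 3 groups, the video ad wins 1. The video ad wins overall but not every group — no Simpson reversal.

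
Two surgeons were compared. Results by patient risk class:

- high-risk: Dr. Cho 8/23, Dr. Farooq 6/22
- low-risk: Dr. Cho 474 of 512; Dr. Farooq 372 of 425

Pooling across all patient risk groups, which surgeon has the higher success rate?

High-risk: Dr. Cho 8/23 = 34.8%, Dr. Farooq 6/22 = 27.3% → Dr. Cho
Low-risk: Dr. Cho 474/512 = 92.6%, Dr. Farooq 372/425 = 87.5% → Dr. Cho
Overall: Dr. Cho 482/535 = 90.1%, Dr. Farooq 378/447 = 84.6% → Dr. Cho

Dr. Cho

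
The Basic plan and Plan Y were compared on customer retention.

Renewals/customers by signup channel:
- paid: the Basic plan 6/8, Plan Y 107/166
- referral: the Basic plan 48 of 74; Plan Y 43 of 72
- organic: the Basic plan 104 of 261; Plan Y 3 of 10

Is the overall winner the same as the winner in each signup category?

No

Paid: the Basic plan 6/8 = 75.0%, Plan Y 107/166 = 64.5% → the Basic plan
Referral: the Basic plan 48/74 = 64.9%, Plan Y 43/72 = 59.7% → the Basic plan
Organic: the Basic plan 104/261 = 39.8%, Plan Y 3/10 = 30.0% → the Basic plan
Overall: the Basic plan 158/343 = 46.1%, Plan Y 153/248 = 61.7% → Plan Y
The Basic plan wins each signup group but Plan Y wins overall — the comparison reverses. The Basic plan's customers skew toward organic, which has a lower base rate.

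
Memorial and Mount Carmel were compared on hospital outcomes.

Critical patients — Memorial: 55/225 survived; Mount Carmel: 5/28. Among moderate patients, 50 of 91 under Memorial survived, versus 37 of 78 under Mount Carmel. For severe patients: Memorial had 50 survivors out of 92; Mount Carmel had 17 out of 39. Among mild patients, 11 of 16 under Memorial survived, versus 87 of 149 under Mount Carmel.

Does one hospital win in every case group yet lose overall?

Critical: Memorial 55/225 = 24.4%, Mount Carmel 5/28 = 17.9% → Memorial
Moderate: Memorial 50/91 = 54.9%, Mount Carmel 37/78 = 47.4% → Memorial
Severe: Memorial 50/92 = 54.3%, Mount Carmel 17/39 = 43.6% → Memorial
Mild: Memorial 11/16 = 68.8%, Mount Carmel 87/149 = 58.4% → Memorial
Overall: Memorial 166/424 = 39.2%, Mount Carmel 146/294 = 49.7% → Mount Carmel
Memorial wins each case group but Mount Carmel wins overall — the comparison reverses. Memorial's patients skew toward critical, which has a lower base rate.

Yes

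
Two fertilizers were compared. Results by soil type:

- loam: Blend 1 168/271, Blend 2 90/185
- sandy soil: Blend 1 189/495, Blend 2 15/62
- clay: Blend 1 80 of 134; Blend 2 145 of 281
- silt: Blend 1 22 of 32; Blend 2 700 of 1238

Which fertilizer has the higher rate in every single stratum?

Blend 1

Loam: Blend 1 168/271 = 62.0%, Blend 2 90/185 = 48.6% → Blend 1
Sandy soil: Blend 1 189/495 = 38.2%, Blend 2 15/62 = 24.2% → Blend 1
Clay: Blend 1 80/134 = 59.7%, Blend 2 145/281 = 51.6% → Blend 1
Silt: Blend 1 22/32 = 68.8%, Blend 2 700/1238 = 56.5% → Blend 1
Blend 1 has the higher rate in all 4 groups.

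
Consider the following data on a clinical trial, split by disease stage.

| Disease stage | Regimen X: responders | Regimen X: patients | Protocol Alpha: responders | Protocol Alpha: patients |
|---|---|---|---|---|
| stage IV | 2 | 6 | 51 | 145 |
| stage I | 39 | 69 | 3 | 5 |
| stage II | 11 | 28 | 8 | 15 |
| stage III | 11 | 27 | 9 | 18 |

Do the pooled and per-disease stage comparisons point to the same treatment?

No

Stage IV: Regimen X 2/6 = 33.3%, Protocol Alpha 51/145 = 35.2% → Protocol Alpha
Stage I: Regimen X 39/69 = 56.5%, Protocol Alpha 3/5 = 60.0% → Protocol Alpha
Stage II: Regimen X 11/28 = 39.3%, Protocol Alpha 8/15 = 53.3% → Protocol Alpha
Stage III: Regimen X 11/27 = 40.7%, Protocol Alpha 9/18 = 50.0% → Protocol Alpha
Overall: Regimen X 63/130 = 48.5%, Protocol Alpha 71/183 = 38.8% → Regimen X
Protocol Alpha wins each disease group but Regimen X wins overall — the comparison reverses. Protocol Alpha's patients skew toward stage IV, which has a lower base rate.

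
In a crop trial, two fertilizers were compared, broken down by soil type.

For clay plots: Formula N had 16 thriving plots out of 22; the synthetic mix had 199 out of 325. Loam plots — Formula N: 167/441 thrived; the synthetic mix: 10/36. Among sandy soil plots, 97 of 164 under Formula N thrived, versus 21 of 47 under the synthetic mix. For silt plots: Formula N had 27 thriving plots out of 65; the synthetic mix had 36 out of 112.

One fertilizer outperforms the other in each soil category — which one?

Formula N

Clay: Formula N 16/22 = 72.7%, the synthetic mix 199/325 = 61.2% → Formula N
Loam: Formula N 167/441 = 37.9%, the synthetic mix 10/36 = 27.8% → Formula N
Sandy soil: Formula N 97/164 = 59.1%, the synthetic mix 21/47 = 44.7% → Formula N
Silt: Formula N 27/65 = 41.5%, the synthetic mix 36/112 = 32.1% → Formula N
Formula N has the higher rate in all 4 groups.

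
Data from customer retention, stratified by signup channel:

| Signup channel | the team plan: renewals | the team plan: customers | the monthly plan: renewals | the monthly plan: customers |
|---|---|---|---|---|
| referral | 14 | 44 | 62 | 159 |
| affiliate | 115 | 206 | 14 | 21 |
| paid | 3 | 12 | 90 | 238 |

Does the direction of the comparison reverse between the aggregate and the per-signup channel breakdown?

Yes

Referral: the team plan 14/44 = 31.8%, the monthly plan 62/159 = 39.0% → the monthly plan
Affiliate: the team plan 115/206 = 55.8%, the monthly plan 14/21 = 66.7% → the monthly plan
Paid: the team plan 3/12 = 25.0%, the monthly plan 90/238 = 37.8% → the monthly plan
Overall: the team plan 132/262 = 50.4%, the monthly plan 166/418 = 39.7% → the team plan
The monthly plan wins each signup group but the team plan wins overall — the comparison reverses. The monthly plan's customers skew toward paid, which has a lower base rate.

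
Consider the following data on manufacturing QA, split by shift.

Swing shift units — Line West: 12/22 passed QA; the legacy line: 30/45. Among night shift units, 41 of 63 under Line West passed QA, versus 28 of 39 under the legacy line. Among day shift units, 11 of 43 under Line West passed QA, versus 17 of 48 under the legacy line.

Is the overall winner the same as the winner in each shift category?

Yes

Swing shift: Line West 12/22 = 54.5%, the legacy line 30/45 = 66.7% → the legacy line
Night shift: Line West 41/63 = 65.1%, the legacy line 28/39 = 71.8% → the legacy line
Day shift: Line West 11/43 = 25.6%, the legacy line 17/48 = 35.4% → the legacy line
Overall: Line West 64/128 = 50.0%, the legacy line 75/132 = 56.8% → the legacy line
The legacy line wins overall and in every shift group — no reversal.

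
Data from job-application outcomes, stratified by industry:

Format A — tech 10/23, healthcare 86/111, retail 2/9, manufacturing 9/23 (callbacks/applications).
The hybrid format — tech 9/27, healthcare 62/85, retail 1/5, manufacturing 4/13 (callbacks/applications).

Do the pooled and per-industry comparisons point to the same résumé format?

Yes

Tech: Format A 10/23 = 43.5%, the hybrid format 9/27 = 33.3% → Format A
Healthcare: Format A 86/111 = 77.5%, the hybrid format 62/85 = 72.9% → Format A
Retail: Format A 2/9 = 22.2%, the hybrid format 1/5 = 20.0% → Format A
Manufacturing: Format A 9/23 = 39.1%, the hybrid format 4/13 = 30.8% → Format A
Overall: Format A 107/166 = 64.5%, the hybrid format 76/130 = 58.5% → Format A
Format A wins overall and in every industry group — no reversal.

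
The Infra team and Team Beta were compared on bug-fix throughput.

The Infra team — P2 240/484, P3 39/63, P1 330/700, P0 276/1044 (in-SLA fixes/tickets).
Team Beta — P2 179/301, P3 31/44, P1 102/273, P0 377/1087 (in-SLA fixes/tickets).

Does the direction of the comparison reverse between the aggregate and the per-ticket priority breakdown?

No

P2: the Infra team 240/484 = 49.6%, Team Beta 179/301 = 59.5% → Team Beta
P3: the Infra team 39/63 = 61.9%, Team Beta 31/44 = 70.5% → Team Beta
P1: the Infra team 330/700 = 47.1%, Team Beta 102/273 = 37.4% → the Infra team
P0: the Infra team 276/1044 = 26.4%, Team Beta 377/1087 = 34.7% → Team Beta
Overall: the Infra team 885/2291 = 38.6%, Team Beta 689/1705 = 40.4% → Team Beta
Neither sweeps: the Infra team wins 1 of 4 groups, Team Beta wins 3. Team Beta wins overall but not every group — no Simpson reversal.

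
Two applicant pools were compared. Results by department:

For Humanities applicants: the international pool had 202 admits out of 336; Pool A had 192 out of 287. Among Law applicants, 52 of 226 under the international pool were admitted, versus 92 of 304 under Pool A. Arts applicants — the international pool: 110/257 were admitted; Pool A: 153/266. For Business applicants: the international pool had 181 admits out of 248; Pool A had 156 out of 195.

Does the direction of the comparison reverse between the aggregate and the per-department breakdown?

Humanities: the international pool 202/336 = 60.1%, Pool A 192/287 = 66.9% → Pool A
Law: the international pool 52/226 = 23.0%, Pool A 92/304 = 30.3% → Pool A
Arts: the international pool 110/257 = 42.8%, Pool A 153/266 = 57.5% → Pool A
Business: the international pool 181/248 = 73.0%, Pool A 156/195 = 80.0% → Pool A
Overall: the international pool 545/1067 = 51.1%, Pool A 593/1052 = 56.4% → Pool A
Pool A wins overall and in every department group — no reversal.

No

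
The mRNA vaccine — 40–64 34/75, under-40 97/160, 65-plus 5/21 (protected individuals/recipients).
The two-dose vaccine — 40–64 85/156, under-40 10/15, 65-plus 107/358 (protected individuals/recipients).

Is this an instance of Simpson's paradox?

40–64: the mRNA vaccine 34/75 = 45.3%, the two-dose vaccine 85/156 = 54.5% → the two-dose vaccine
Under-40: the mRNA vaccine 97/160 = 60.6%, the two-dose vaccine 10/15 = 66.7% → the two-dose vaccine
65-plus: the mRNA vaccine 5/21 = 23.8%, the two-dose vaccine 107/358 = 29.9% → the two-dose vaccine
Overall: the mRNA vaccine 136/256 = 53.1%, the two-dose vaccine 202/529 = 38.2% → the mRNA vaccine
The two-dose vaccine wins each age group but the mRNA vaccine wins overall — the comparison reverses. The two-dose vaccine's recipients skew toward 65-plus, which has a lower base rate.

Yes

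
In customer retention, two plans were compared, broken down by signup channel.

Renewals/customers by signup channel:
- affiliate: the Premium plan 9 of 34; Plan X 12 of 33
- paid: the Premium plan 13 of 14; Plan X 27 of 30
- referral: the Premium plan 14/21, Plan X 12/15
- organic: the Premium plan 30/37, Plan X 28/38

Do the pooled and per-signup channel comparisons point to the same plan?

No

Affiliate: the Premium plan 9/34 = 26.5%, Plan X 12/33 = 36.4% → Plan X
Paid: the Premium plan 13/14 = 92.9%, Plan X 27/30 = 90.0% → the Premium plan
Referral: the Premium plan 14/21 = 66.7%, Plan X 12/15 = 80.0% → Plan X
Organic: the Premium plan 30/37 = 81.1%, Plan X 28/38 = 73.7% → the Premium plan
Overall: the Premium plan 66/106 = 62.3%, Plan X 79/116 = 68.1% → Plan X
Neither sweeps: the Premium plan wins 2 of 4 groups, Plan X wins 2. Plan X wins overall but not every group — no Simpson reversal.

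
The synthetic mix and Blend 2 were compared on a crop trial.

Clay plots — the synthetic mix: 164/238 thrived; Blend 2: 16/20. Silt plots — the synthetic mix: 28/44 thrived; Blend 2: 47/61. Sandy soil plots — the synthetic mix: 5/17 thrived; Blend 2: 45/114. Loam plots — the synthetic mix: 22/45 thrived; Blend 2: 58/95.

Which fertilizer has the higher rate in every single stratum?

Blend 2

Clay: the synthetic mix 164/238 = 68.9%, Blend 2 16/20 = 80.0% → Blend 2
Silt: the synthetic mix 28/44 = 63.6%, Blend 2 47/61 = 77.0% → Blend 2
Sandy soil: the synthetic mix 5/17 = 29.4%, Blend 2 45/114 = 39.5% → Blend 2
Loam: the synthetic mix 22/45 = 48.9%, Blend 2 58/95 = 61.1% → Blend 2
Blend 2 has the higher rate in all 4 groups.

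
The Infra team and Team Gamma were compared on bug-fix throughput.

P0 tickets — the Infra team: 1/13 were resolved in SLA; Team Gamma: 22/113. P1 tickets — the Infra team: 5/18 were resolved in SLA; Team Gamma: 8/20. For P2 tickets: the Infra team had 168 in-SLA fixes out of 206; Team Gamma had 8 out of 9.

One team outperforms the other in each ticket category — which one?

P0: the Infra team 1/13 = 7.7%, Team Gamma 22/113 = 19.5% → Team Gamma
P1: the Infra team 5/18 = 27.8%, Team Gamma 8/20 = 40.0% → Team Gamma
P2: the Infra team 168/206 = 81.6%, Team Gamma 8/9 = 88.9% → Team Gamma
Team Gamma has the higher rate in all 3 groups.

Team Gamma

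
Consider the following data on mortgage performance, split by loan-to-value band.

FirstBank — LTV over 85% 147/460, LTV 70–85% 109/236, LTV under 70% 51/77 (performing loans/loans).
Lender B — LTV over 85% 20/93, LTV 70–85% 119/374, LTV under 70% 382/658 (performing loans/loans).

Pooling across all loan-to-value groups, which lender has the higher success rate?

LTV over 85%: FirstBank 147/460 = 32.0%, Lender B 20/93 = 21.5% → FirstBank
LTV 70–85%: FirstBank 109/236 = 46.2%, Lender B 119/374 = 31.8% → FirstBank
LTV under 70%: FirstBank 51/77 = 66.2%, Lender B 382/658 = 58.1% → FirstBank
Overall: FirstBank 307/773 = 39.7%, Lender B 521/1125 = 46.3% → Lender B
(FirstBank wins every loan-to-value group but Lender B wins overall — FirstBank's loans skew toward the low-rate LTV over 85% group.)

Lender B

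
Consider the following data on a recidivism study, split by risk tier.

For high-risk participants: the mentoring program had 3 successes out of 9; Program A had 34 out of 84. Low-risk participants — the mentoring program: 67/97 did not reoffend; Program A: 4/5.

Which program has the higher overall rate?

High-risk: the mentoring program 3/9 = 33.3%, Program A 34/84 = 40.5% → Program A
Low-risk: the mentoring program 67/97 = 69.1%, Program A 4/5 = 80.0% → Program A
Overall: the mentoring program 70/106 = 66.0%, Program A 38/89 = 42.7% → the mentoring program
(Program A wins every risk group but the mentoring program wins overall — Program A's participants skew toward the low-rate high-risk group.)

the mentoring program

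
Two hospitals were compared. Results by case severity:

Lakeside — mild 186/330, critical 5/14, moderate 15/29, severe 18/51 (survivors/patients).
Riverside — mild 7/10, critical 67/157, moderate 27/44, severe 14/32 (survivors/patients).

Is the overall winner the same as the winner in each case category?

No

Mild: Lakeside 186/330 = 56.4%, Riverside 7/10 = 70.0% → Riverside
Critical: Lakeside 5/14 = 35.7%, Riverside 67/157 = 42.7% → Riverside
Moderate: Lakeside 15/29 = 51.7%, Riverside 27/44 = 61.4% → Riverside
Severe: Lakeside 18/51 = 35.3%, Riverside 14/32 = 43.8% → Riverside
Overall: Lakeside 224/424 = 52.8%, Riverside 115/243 = 47.3% → Lakeside
Riverside wins each case group but Lakeside wins overall — the comparison reverses. Riverside's patients skew toward critical, which has a lower base rate.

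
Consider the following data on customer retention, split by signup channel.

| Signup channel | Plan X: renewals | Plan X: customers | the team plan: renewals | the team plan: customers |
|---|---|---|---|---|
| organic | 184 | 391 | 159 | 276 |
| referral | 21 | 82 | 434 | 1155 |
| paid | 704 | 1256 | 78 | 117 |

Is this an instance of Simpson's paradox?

Organic: Plan X 184/391 = 47.1%, the team plan 159/276 = 57.6% → the team plan
Referral: Plan X 21/82 = 25.6%, the team plan 434/1155 = 37.6% → the team plan
Paid: Plan X 704/1256 = 56.1%, the team plan 78/117 = 66.7% → the team plan
Overall: Plan X 909/1729 = 52.6%, the team plan 671/1548 = 43.3% → Plan X
The team plan wins each signup group but Plan X wins overall — the comparison reverses. The team plan's customers skew toward referral, which has a lower base rate.

Yes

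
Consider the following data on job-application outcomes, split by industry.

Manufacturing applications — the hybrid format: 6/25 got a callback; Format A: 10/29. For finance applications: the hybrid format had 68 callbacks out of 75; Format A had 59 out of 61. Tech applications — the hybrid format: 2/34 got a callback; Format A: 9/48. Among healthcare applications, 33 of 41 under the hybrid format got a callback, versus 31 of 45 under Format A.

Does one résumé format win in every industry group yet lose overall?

No

Manufacturing: the hybrid format 6/25 = 24.0%, Format A 10/29 = 34.5% → Format A
Finance: the hybrid format 68/75 = 90.7%, Format A 59/61 = 96.7% → Format A
Tech: the hybrid format 2/34 = 5.9%, Format A 9/48 = 18.8% → Format A
Healthcare: the hybrid format 33/41 = 80.5%, Format A 31/45 = 68.9% → the hybrid format
Overall: the hybrid format 109/175 = 62.3%, Format A 109/183 = 59.6% → the hybrid format
Neither sweeps: the hybrid format wins 1 of 4 groups, Format A wins 3. The hybrid format wins overall but not every group — no Simpson reversal.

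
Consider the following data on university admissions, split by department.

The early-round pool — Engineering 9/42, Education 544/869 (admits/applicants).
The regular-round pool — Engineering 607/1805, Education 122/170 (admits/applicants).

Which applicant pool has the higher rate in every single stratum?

the regular-round pool

Engineering: the early-round pool 9/42 = 21.4%, the regular-round pool 607/1805 = 33.6% → the regular-round pool
Education: the early-round pool 544/869 = 62.6%, the regular-round pool 122/170 = 71.8% → the regular-round pool
The regular-round pool has the higher rate in both groups.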